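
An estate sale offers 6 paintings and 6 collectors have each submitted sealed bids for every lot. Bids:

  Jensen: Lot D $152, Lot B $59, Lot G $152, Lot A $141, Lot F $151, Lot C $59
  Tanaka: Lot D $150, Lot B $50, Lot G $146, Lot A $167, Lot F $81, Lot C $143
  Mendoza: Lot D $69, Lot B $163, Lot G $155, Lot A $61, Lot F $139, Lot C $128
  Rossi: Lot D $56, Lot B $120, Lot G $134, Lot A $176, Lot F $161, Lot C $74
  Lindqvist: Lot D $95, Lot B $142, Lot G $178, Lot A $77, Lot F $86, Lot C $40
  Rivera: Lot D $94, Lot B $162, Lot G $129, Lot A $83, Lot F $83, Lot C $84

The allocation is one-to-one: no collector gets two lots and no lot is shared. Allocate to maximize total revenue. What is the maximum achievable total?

Optimal: Jensen→Lot D ($152), Tanaka→Lot C ($143), Mendoza→Lot F ($139), Rossi→Lot A ($176), Lindqvist→Lot G ($178), Rivera→Lot B ($162) — total 152+143+139+176+178+162 = $950.

Maximum total: $950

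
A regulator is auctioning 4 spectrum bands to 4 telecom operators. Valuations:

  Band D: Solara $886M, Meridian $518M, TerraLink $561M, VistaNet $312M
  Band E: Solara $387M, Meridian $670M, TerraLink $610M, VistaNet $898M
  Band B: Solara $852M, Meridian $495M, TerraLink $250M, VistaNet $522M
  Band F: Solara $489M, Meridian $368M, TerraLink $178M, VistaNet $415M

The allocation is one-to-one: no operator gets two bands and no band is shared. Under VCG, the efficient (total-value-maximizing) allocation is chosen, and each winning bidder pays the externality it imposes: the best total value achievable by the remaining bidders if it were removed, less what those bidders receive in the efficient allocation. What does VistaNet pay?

Efficient allocation: Solara→Band B ($852M), Meridian→Band F ($368M), TerraLink→Band D ($561M), VistaNet→Band E ($898M); total welfare W = $2679M.
VistaNet receives Band E at value $898M, so the others get W − 898 = $1781M.
Without VistaNet: best allocation of the remaining 3 bidders over all 4 bands is Solara→Band B ($852M), Meridian→Band E ($670M), TerraLink→Band D ($561M), total $2083M.
VCG payment = (others' best without VistaNet) − (others' welfare with VistaNet) = 2083 − 1781 = $302M.

VistaNet pays $302M.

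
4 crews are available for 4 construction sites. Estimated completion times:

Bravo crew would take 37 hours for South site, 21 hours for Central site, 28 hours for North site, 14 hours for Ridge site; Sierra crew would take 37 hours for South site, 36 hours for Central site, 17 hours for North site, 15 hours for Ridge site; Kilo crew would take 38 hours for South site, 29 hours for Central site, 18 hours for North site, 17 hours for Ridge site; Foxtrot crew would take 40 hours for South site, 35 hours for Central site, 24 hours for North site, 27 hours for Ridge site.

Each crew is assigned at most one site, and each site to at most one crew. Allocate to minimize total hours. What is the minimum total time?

This is the linear assignment problem.
Optimal: Bravo crew→Central site (21 hours), Sierra crew→Ridge site (15 hours), Kilo crew→North site (18 hours), Foxtrot crew→South site (40 hours) — total 21+15+18+40 = 94 hours.
Row-greedy (each crew in turn takes its cheapest remaining site) gives 100 hours, worse by 6.
Next-best assignment: Bravo crew→Central site, Sierra crew→North site, Kilo crew→Ridge site, Foxtrot crew→South site = 95 hours.
No other one-to-one assignment undercuts 94 hours.

Minimum total: 94 hours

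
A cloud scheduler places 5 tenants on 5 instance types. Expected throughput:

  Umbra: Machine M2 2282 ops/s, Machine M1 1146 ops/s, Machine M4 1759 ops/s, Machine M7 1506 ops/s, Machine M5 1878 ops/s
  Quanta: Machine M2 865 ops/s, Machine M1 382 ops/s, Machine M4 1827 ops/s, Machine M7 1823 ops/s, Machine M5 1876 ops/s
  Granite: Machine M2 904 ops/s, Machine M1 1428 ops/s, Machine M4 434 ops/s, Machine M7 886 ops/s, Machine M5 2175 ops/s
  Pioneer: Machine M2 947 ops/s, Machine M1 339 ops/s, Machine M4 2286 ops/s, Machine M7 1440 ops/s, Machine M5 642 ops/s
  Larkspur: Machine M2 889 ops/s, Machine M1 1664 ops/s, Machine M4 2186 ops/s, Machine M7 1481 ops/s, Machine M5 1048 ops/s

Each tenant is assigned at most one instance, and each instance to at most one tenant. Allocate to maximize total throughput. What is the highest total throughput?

Max total: 10230 ops/s

Optimal: Umbra→Machine M2 (2282 ops/s), Quanta→Machine M7 (1823 ops/s), Granite→Machine M5 (2175 ops/s), Pioneer→Machine M4 (2286 ops/s), Larkspur→Machine M1 (1664 ops/s) — total 2282+1823+2175+2286+1664 = 10230 ops/s.
Row-greedy (each tenant in turn takes its best remaining instance) gives 9353 ops/s, worse by 877.
Next-best assignment: Umbra→Machine M2, Quanta→Machine M4, Granite→Machine M5, Pioneer→Machine M7, Larkspur→Machine M1 = 9388 ops/s.
No other one-to-one assignment exceeds 10230 ops/s.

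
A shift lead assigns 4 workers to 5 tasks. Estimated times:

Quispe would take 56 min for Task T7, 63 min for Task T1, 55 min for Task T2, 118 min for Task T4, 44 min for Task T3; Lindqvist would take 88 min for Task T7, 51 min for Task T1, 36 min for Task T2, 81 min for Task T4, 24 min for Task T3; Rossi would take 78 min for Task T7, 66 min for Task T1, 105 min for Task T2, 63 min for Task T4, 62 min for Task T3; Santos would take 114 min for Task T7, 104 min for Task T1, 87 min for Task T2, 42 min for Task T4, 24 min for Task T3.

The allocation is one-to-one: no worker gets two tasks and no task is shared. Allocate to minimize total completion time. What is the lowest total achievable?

Optimal: Quispe→Task T7 (56 min), Lindqvist→Task T2 (36 min), Rossi→Task T4 (63 min), Santos→Task T3 (24 min) — total 56+36+63+24 = 179 min.

Min total: 179 min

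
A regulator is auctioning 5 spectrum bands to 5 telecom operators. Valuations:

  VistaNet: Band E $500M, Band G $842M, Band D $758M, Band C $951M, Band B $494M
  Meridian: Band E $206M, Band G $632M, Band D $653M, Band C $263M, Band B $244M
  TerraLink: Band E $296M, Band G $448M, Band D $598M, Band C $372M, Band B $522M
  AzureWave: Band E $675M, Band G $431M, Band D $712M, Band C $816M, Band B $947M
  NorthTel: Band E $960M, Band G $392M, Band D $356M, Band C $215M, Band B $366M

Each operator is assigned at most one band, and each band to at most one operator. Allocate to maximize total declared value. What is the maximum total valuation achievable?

Optimal: VistaNet→Band C ($951M), Meridian→Band G ($632M), TerraLink→Band D ($598M), AzureWave→Band B ($947M), NorthTel→Band E ($960M) — total 951+632+598+947+960 = $4088M.
Column-greedy (each band in turn goes to its best remaining operator) gives $3130M, worse by 958.

Maximum total: $4088M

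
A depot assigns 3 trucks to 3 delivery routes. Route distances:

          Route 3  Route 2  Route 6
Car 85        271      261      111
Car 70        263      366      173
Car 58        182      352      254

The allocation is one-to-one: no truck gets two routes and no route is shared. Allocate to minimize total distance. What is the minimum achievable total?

Minimum total: 616 km

Treat this as an assignment problem: match each truck to one route.
Optimal: Car 85→Route 2 (261 km), Car 70→Route 6 (173 km), Car 58→Route 3 (182 km) — total 261+173+182 = 616 km.
Min-entry greedy (repeatedly take the single cheapest remaining cell) gives 659 km, worse by 43.
Next-best assignment: Car 85→Route 6, Car 70→Route 2, Car 58→Route 3 = 659 km.
Checked against all permutations: 616 km is optimal.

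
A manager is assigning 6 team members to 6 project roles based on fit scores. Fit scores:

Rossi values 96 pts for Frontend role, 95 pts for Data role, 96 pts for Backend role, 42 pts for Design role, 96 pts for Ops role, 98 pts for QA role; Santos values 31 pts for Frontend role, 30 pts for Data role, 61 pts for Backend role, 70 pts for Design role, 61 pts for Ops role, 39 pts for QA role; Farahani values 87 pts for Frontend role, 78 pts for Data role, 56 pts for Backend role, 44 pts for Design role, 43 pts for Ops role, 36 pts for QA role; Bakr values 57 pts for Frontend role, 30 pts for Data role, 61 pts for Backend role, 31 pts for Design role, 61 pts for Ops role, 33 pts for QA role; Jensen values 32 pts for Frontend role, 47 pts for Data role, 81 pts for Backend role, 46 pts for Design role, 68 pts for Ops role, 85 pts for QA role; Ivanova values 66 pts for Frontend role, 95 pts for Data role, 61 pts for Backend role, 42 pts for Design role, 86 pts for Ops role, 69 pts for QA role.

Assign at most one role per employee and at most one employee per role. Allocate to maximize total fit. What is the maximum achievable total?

Max total: 494 pts

Optimal: Rossi→Backend role (96 pts), Santos→Design role (70 pts), Farahani→Frontend role (87 pts), Bakr→Ops role (61 pts), Jensen→QA role (85 pts), Ivanova→Data role (95 pts) — total 96+70+87+61+85+95 = 494 pts.
Checked against all permutations: 494 pts is optimal.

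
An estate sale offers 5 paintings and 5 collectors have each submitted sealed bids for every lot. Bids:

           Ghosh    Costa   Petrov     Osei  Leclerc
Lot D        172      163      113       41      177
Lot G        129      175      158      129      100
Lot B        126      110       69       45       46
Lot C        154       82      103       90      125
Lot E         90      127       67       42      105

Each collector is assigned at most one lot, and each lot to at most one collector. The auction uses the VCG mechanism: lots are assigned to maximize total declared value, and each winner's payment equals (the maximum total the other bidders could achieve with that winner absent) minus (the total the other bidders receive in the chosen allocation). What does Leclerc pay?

Leclerc pays $46.

Efficient allocation: Ghosh→Lot B ($126), Costa→Lot E ($127), Petrov→Lot G ($158), Osei→Lot C ($90), Leclerc→Lot D ($177); total welfare W = $678.
Leclerc receives Lot D at value $177, so the others get W − 177 = $501.
Without Leclerc: best allocation of the remaining 4 bidders over all 5 lots is Ghosh→Lot D ($172), Costa→Lot E ($127), Petrov→Lot G ($158), Osei→Lot C ($90), total $547.
VCG payment = (others' best without Leclerc) − (others' welfare with Leclerc) = 547 − 501 = $46.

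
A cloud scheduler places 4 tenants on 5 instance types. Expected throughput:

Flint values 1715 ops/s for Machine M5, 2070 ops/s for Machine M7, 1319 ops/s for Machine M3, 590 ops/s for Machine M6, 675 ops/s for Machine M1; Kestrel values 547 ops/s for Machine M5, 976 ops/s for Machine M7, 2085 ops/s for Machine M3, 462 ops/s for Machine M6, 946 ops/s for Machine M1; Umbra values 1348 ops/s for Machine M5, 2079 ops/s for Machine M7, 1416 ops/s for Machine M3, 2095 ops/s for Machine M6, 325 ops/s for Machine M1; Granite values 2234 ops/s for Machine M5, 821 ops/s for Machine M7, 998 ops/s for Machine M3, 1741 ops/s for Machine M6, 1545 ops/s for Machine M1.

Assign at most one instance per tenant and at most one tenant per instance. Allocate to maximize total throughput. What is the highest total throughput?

This is a one-to-one assignment (maximum-weight bipartite matching).
Optimal: Flint→Machine M7 (2070 ops/s), Kestrel→Machine M3 (2085 ops/s), Umbra→Machine M6 (2095 ops/s), Granite→Machine M5 (2234 ops/s) — total 2070+2085+2095+2234 = 8484 ops/s.
Swapping Umbra↔Kestrel (Umbra→Machine M3 1416 ops/s, Kestrel→Machine M6 462 ops/s) loses 2302.
Every other assignment is strictly worse.

Max total: 8484 ops/s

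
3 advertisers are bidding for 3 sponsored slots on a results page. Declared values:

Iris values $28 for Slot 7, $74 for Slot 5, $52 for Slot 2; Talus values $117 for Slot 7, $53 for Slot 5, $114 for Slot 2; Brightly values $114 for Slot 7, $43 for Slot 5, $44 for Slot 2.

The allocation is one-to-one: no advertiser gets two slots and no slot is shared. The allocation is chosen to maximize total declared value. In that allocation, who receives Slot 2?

Optimal: Iris→Slot 5 ($74), Talus→Slot 2 ($114), Brightly→Slot 7 ($114) — total 74+114+114 = $302.
Max-entry greedy (repeatedly take the single best remaining cell) gives $235, worse by 67.
Swapping Iris↔Brightly (Iris→Slot 7 $28, Brightly→Slot 5 $43) loses 117.
Every other assignment is strictly worse.
Talus's own top slot is Slot 7 ($117), but forcing Talus→Slot 7 and reassigning the rest optimally gives only $235 — worse by 67.

Talus receives Slot 2.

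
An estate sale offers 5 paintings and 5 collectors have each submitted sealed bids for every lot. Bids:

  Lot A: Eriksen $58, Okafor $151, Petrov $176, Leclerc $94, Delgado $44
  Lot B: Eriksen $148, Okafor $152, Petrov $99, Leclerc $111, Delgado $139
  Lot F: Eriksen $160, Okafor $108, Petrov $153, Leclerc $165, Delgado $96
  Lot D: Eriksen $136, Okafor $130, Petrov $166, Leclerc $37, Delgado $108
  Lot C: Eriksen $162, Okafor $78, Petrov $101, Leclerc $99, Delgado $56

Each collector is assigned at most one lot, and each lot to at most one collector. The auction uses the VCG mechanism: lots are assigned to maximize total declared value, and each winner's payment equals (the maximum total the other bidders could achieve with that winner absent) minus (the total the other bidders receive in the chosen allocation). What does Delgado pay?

Efficient allocation: Eriksen→Lot C ($162), Okafor→Lot A ($151), Petrov→Lot D ($166), Leclerc→Lot F ($165), Delgado→Lot B ($139); total welfare W = $783.
Delgado receives Lot B at value $139, so the others get W − 139 = $644.
Without Delgado: best allocation of the remaining 4 bidders over all 5 lots is Eriksen→Lot C ($162), Okafor→Lot B ($152), Petrov→Lot A ($176), Leclerc→Lot F ($165), total $655.
VCG payment = (others' best without Delgado) − (others' welfare with Delgado) = 655 − 644 = $11.

Delgado pays $11.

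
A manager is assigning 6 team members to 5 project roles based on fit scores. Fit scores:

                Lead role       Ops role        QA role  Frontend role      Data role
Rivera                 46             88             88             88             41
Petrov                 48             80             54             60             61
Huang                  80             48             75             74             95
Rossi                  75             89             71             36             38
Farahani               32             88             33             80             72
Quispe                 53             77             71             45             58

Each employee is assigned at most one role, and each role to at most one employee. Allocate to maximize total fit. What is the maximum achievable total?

This is the linear assignment problem.
Optimal: Rossi→Lead role (75 pts), Petrov→Ops role (80 pts), Rivera→QA role (88 pts), Farahani→Frontend role (80 pts), Huang→Data role (95 pts) — total 75+80+88+80+95 = 418 pts.
Next-best assignment: Rossi→Lead role, Farahani→Ops role, Quispe→QA role, Rivera→Frontend role, Huang→Data role = 417 pts.

Max total: 418 pts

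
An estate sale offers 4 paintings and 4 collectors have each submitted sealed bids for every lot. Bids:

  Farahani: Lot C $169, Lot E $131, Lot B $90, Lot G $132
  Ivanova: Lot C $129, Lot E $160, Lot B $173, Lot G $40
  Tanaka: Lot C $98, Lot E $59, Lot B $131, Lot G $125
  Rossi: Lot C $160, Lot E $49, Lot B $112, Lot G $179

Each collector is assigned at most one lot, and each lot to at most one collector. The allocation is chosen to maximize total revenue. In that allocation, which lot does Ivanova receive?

Treat this as an assignment problem: match each collector to one lot.
Optimal: Farahani→Lot C ($169), Ivanova→Lot E ($160), Tanaka→Lot B ($131), Rossi→Lot G ($179) — total 169+160+131+179 = $639.
Row-greedy (each collector in turn takes its best remaining lot) gives $516, worse by 123.
Ivanova's own top lot is Lot B ($173), but forcing Ivanova→Lot B and reassigning the rest optimally gives only $589 — worse by 50.

Ivanova receives Lot E.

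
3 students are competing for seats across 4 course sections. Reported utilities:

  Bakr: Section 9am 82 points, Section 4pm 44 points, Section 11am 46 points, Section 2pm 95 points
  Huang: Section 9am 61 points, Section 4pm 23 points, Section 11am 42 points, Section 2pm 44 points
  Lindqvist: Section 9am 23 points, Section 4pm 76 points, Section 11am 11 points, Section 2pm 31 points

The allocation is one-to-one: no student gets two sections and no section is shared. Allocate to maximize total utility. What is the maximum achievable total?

Optimal: Bakr→Section 2pm (95 points), Huang→Section 9am (61 points), Lindqvist→Section 4pm (76 points) — total 95+61+76 = 232 points.
Column-greedy (each section in turn goes to its best remaining student) gives 200 points, worse by 32.
Next-best assignment: Bakr→Section 2pm, Huang→Section 11am, Lindqvist→Section 4pm = 213 points.
Checked against all permutations: 232 points is optimal.

Maximum total: 232 points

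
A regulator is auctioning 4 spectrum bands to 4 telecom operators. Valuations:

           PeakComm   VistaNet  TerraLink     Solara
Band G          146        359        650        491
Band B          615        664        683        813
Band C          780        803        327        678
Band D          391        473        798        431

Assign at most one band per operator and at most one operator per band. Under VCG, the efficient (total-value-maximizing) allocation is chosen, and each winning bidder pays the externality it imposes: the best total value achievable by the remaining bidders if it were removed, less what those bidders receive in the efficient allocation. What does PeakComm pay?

Efficient allocation: PeakComm→Band C ($780M), VistaNet→Band G ($359M), TerraLink→Band D ($798M), Solara→Band B ($813M); total welfare W = $2750M.
PeakComm receives Band C at value $780M, so the others get W − 780 = $1970M.
Without PeakComm: best allocation of the remaining 3 bidders over all 4 bands is VistaNet→Band C ($803M), TerraLink→Band D ($798M), Solara→Band B ($813M), total $2414M.
VCG payment = (others' best without PeakComm) − (others' welfare with PeakComm) = 2414 − 1970 = $444M.

PeakComm pays $444M.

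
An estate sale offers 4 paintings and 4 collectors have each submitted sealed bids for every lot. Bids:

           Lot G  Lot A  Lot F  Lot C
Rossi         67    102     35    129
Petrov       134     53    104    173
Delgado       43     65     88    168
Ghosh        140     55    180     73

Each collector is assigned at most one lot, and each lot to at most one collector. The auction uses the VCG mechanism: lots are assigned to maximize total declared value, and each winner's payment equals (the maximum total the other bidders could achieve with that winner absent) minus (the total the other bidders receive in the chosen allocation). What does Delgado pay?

Delgado pays $39.

Efficient allocation: Rossi→Lot A ($102), Petrov→Lot G ($134), Delgado→Lot C ($168), Ghosh→Lot F ($180); total welfare W = $584.
Delgado receives Lot C at value $168, so the others get W − 168 = $416.
Without Delgado: best allocation of the remaining 3 bidders over all 4 lots is Rossi→Lot A ($102), Petrov→Lot C ($173), Ghosh→Lot F ($180), total $455.
VCG payment = (others' best without Delgado) − (others' welfare with Delgado) = 455 − 416 = $39.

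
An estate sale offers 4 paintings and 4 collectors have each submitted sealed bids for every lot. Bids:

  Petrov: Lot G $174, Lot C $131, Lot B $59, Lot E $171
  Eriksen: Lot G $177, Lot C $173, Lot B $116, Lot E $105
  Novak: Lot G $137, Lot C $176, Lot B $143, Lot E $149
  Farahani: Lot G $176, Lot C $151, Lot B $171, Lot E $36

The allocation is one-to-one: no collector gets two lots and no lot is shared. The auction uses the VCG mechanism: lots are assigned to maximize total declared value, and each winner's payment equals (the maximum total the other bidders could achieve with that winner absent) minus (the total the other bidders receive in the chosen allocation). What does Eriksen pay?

Efficient allocation: Petrov→Lot E ($171), Eriksen→Lot G ($177), Novak→Lot C ($176), Farahani→Lot B ($171); total welfare W = $695.
Eriksen receives Lot G at value $177, so the others get W − 177 = $518.
Without Eriksen: best allocation of the remaining 3 bidders over all 4 lots is Petrov→Lot E ($171), Novak→Lot C ($176), Farahani→Lot G ($176), total $523.
VCG payment = (others' best without Eriksen) − (others' welfare with Eriksen) = 523 − 518 = $5.

Eriksen pays $5.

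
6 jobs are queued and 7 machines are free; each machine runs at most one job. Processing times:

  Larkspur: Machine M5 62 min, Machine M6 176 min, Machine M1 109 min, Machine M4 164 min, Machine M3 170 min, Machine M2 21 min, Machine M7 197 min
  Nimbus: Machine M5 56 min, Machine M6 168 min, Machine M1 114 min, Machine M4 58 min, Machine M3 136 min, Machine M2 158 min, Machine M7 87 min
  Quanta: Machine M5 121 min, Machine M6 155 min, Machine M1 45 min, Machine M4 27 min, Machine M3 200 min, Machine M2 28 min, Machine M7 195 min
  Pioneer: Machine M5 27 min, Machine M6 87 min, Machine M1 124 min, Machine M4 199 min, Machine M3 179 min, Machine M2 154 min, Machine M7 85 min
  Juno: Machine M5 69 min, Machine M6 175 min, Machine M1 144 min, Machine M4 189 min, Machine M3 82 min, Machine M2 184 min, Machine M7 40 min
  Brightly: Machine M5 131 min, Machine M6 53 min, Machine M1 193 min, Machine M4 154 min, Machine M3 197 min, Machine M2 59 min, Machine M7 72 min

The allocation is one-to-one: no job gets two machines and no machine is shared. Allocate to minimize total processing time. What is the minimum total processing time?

This is the linear assignment problem.
Optimal: Larkspur→Machine M2 (21 min), Nimbus→Machine M4 (58 min), Quanta→Machine M1 (45 min), Pioneer→Machine M5 (27 min), Juno→Machine M7 (40 min), Brightly→Machine M6 (53 min) — total 21+58+45+27+40+53 = 244 min.
Column-greedy (each machine in turn goes to its cheapest remaining job) gives 286 min, worse by 42.

Minimum total: 244 min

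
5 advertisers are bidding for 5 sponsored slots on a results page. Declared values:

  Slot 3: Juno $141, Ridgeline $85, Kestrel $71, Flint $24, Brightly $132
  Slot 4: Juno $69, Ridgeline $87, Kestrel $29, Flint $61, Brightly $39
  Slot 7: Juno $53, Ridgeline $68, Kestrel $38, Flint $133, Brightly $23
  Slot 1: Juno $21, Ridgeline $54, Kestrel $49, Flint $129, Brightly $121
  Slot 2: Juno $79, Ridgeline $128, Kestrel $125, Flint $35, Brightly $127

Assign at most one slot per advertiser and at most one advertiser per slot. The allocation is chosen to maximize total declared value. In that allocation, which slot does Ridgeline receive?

Ridgeline receives Slot 4.

This is a one-to-one assignment (maximum-weight bipartite matching).
Optimal: Juno→Slot 3 ($141), Ridgeline→Slot 4 ($87), Kestrel→Slot 2 ($125), Flint→Slot 7 ($133), Brightly→Slot 1 ($121) — total 141+87+125+133+121 = $607.
Max-entry greedy (repeatedly take the single best remaining cell) gives $552, worse by 55.
Next-best assignment: Juno→Slot 3, Ridgeline→Slot 2, Kestrel→Slot 4, Flint→Slot 7, Brightly→Slot 1 = $552.
Swapping Brightly↔Ridgeline (Brightly→Slot 4 $39, Ridgeline→Slot 1 $54) loses 115.
No other one-to-one assignment exceeds $607.
Ridgeline's own top slot is Slot 2 ($128), but forcing Ridgeline→Slot 2 and reassigning the rest optimally gives only $552 — worse by 55.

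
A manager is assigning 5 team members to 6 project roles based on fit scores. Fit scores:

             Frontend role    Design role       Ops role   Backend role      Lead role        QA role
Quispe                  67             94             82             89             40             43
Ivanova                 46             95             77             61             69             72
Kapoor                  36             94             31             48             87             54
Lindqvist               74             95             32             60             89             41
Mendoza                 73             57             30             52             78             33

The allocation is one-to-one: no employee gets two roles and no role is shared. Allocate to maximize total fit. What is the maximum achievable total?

This is the linear assignment problem.
Optimal: Quispe→Backend role (89 pts), Ivanova→Ops role (77 pts), Kapoor→Design role (94 pts), Lindqvist→Lead role (89 pts), Mendoza→Frontend role (73 pts) — total 89+77+94+89+73 = 422 pts.
Row-greedy (each employee in turn takes its best remaining role) gives 384 pts, worse by 38.

Maximum total: 422 pts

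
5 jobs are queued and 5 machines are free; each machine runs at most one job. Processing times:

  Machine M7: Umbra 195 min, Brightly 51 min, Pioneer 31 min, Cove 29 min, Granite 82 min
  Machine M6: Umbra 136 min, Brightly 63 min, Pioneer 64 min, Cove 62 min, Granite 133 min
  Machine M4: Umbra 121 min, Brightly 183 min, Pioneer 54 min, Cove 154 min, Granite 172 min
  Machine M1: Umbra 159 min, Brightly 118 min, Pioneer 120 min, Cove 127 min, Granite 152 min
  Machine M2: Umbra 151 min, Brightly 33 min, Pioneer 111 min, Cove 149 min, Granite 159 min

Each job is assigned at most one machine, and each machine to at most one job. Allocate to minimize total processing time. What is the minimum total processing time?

Treat this as an assignment problem: match each job to one machine.
Optimal: Umbra→Machine M1 (159 min), Brightly→Machine M2 (33 min), Pioneer→Machine M4 (54 min), Cove→Machine M6 (62 min), Granite→Machine M7 (82 min) — total 159+33+54+62+82 = 390 min.
Min-entry greedy (repeatedly take the single cheapest remaining cell) gives 408 min, worse by 18.
Every other assignment is strictly worse.

Minimum total: 390 min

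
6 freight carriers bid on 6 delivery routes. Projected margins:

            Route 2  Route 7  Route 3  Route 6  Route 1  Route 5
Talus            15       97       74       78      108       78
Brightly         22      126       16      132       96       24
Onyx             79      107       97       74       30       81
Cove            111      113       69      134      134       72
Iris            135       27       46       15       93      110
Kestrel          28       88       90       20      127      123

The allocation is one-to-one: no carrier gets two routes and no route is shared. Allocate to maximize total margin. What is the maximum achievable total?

Optimal: Talus→Route 1 ($108k), Brightly→Route 7 ($126k), Onyx→Route 3 ($97k), Cove→Route 6 ($134k), Iris→Route 2 ($135k), Kestrel→Route 5 ($123k) — total 108+126+97+134+135+123 = $723k.
Max-entry greedy (repeatedly take the single best remaining cell) gives $697k, worse by 26.
Next-best assignment: Talus→Route 7, Brightly→Route 6, Onyx→Route 3, Cove→Route 1, Iris→Route 2, Kestrel→Route 5 = $718k.

Max total: $723k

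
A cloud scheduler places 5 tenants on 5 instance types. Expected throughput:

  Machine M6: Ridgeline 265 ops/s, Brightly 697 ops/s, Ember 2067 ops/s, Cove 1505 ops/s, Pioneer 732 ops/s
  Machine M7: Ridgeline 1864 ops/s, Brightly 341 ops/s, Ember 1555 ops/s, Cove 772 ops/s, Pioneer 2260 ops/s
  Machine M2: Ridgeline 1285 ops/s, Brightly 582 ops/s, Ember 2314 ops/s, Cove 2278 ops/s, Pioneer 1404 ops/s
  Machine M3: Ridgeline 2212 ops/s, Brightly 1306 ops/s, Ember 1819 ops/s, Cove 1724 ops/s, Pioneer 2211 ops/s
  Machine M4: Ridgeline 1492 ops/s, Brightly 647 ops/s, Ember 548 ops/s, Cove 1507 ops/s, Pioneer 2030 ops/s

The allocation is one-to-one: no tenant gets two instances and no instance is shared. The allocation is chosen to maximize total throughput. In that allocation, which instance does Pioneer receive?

Optimal: Ridgeline→Machine M7 (1864 ops/s), Brightly→Machine M3 (1306 ops/s), Ember→Machine M6 (2067 ops/s), Cove→Machine M2 (2278 ops/s), Pioneer→Machine M4 (2030 ops/s) — total 1864+1306+2067+2278+2030 = 9545 ops/s.
Row-greedy (each tenant in turn takes its best remaining instance) gives 8990 ops/s, worse by 555.
Swapping Ember↔Cove (Ember→Machine M2 2314 ops/s, Cove→Machine M6 1505 ops/s) loses 526.
Pioneer's own top instance is Machine M7 (2260 ops/s), but forcing Pioneer→Machine M7 and reassigning the rest optimally gives only 9464 ops/s — worse by 81.

Pioneer receives Machine M4.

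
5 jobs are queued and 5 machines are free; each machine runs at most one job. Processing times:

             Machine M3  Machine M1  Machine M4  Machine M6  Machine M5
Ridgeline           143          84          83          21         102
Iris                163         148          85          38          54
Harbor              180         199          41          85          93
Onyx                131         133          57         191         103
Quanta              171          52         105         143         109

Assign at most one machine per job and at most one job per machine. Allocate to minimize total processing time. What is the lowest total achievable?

Minimum total: 299 min

Optimal: Ridgeline→Machine M6 (21 min), Iris→Machine M5 (54 min), Harbor→Machine M4 (41 min), Onyx→Machine M3 (131 min), Quanta→Machine M1 (52 min) — total 21+54+41+131+52 = 299 min.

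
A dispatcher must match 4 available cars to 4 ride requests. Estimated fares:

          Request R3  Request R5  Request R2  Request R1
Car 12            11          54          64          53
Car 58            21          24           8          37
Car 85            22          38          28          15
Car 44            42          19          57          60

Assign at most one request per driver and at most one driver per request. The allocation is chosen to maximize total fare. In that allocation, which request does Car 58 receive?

Car 58 receives Request R3.

Optimal: Car 12→Request R2 ($64), Car 58→Request R3 ($21), Car 85→Request R5 ($38), Car 44→Request R1 ($60) — total 64+21+38+60 = $183.
Column-greedy (each request in turn goes to its best remaining driver) gives $161, worse by 22.
Next-best assignment: Car 12→Request R2, Car 58→Request R1, Car 85→Request R5, Car 44→Request R3 = $181.
No other one-to-one assignment exceeds $183.
Car 58's own top request is Request R1 ($37), but forcing Car 58→Request R1 and reassigning the rest optimally gives only $181 — worse by 2.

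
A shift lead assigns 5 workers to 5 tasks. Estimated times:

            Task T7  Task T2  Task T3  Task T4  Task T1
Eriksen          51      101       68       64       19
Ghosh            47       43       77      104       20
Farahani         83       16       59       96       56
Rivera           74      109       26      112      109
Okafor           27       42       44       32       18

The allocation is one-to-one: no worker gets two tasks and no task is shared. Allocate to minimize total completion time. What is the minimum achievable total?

Minimum total: 140 min

Treat this as an assignment problem: match each worker to one task.
Optimal: Eriksen→Task T1 (19 min), Ghosh→Task T7 (47 min), Farahani→Task T2 (16 min), Rivera→Task T3 (26 min), Okafor→Task T4 (32 min) — total 19+47+16+26+32 = 140 min.
Min-entry greedy (repeatedly take the single cheapest remaining cell) gives 171 min, worse by 31.
Next-best assignment: Eriksen→Task T7, Ghosh→Task T1, Farahani→Task T2, Rivera→Task T3, Okafor→Task T4 = 145 min.
No other one-to-one assignment undercuts 140 min.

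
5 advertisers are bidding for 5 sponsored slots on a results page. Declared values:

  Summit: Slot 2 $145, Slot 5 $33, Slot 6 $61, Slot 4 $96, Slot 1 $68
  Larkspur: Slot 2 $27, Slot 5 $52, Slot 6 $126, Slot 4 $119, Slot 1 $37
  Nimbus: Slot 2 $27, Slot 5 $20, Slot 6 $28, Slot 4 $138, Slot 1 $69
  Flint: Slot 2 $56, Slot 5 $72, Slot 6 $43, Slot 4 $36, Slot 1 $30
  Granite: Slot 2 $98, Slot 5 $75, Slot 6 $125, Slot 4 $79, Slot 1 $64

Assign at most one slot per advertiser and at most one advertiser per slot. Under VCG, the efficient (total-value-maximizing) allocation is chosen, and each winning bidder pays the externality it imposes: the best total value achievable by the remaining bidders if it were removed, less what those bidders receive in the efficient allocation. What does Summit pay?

Efficient allocation: Summit→Slot 2 ($145), Larkspur→Slot 6 ($126), Nimbus→Slot 4 ($138), Flint→Slot 5 ($72), Granite→Slot 1 ($64); total welfare W = $545.
Summit receives Slot 2 at value $145, so the others get W − 145 = $400.
Without Summit: best allocation of the remaining 4 bidders over all 5 slots is Larkspur→Slot 6 ($126), Nimbus→Slot 4 ($138), Flint→Slot 5 ($72), Granite→Slot 2 ($98), total $434.
VCG payment = (others' best without Summit) − (others' welfare with Summit) = 434 − 400 = $34.

Summit pays $34.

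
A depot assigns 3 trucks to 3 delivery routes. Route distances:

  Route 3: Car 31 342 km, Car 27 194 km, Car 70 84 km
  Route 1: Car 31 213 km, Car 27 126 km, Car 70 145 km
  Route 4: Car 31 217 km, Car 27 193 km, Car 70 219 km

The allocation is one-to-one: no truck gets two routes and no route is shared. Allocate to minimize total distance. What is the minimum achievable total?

This is a one-to-one assignment (minimum-cost bipartite matching).
Optimal: Car 31→Route 4 (217 km), Car 27→Route 1 (126 km), Car 70→Route 3 (84 km) — total 217+126+84 = 427 km.
Row-greedy (each truck in turn takes its cheapest remaining route) gives 490 km, worse by 63.
Swapping Car 31↔Car 70 (Car 31→Route 3 342 km, Car 70→Route 4 219 km) adds 260.
Every other assignment is strictly worse.

Minimum total: 427 km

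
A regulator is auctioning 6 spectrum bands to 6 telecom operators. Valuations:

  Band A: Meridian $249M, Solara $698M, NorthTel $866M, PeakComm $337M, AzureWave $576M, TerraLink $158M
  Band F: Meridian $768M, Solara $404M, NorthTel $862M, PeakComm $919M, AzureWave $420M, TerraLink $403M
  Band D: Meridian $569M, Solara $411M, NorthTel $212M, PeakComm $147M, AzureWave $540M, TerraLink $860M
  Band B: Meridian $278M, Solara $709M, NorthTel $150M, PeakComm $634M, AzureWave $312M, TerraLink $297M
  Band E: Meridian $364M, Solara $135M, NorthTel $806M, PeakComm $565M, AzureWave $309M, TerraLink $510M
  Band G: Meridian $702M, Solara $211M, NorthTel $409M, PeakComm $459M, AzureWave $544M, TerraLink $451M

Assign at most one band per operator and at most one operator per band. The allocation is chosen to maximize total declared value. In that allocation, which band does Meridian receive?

Meridian receives Band G.

This is a one-to-one assignment (maximum-weight bipartite matching).
Optimal: Meridian→Band G ($702M), Solara→Band B ($709M), NorthTel→Band E ($806M), PeakComm→Band F ($919M), AzureWave→Band A ($576M), TerraLink→Band D ($860M) — total 702+709+806+919+576+860 = $4572M.
Column-greedy (each band in turn goes to its best remaining operator) gives $4262M, worse by 310.
Next-best assignment: Meridian→Band G, Solara→Band B, NorthTel→Band A, PeakComm→Band F, AzureWave→Band E, TerraLink→Band D = $4365M.
Checked against all permutations: $4572M is optimal.
Meridian's own top band is Band F ($768M), but forcing Meridian→Band F and reassigning the rest optimally gives only $4312M — worse by 260.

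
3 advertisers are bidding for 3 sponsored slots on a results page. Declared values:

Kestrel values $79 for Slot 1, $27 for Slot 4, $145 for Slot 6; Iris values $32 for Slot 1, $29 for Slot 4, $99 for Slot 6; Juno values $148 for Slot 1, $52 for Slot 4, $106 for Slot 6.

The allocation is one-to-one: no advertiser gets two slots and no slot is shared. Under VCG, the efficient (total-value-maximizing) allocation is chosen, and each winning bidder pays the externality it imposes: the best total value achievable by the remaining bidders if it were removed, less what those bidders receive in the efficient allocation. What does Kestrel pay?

Kestrel pays $70.

Efficient allocation: Kestrel→Slot 6 ($145), Iris→Slot 4 ($29), Juno→Slot 1 ($148); total welfare W = $322.
Kestrel receives Slot 6 at value $145, so the others get W − 145 = $177.
Without Kestrel: best allocation of the remaining 2 bidders over all 3 slots is Iris→Slot 6 ($99), Juno→Slot 1 ($148), total $247.
VCG payment = (others' best without Kestrel) − (others' welfare with Kestrel) = 247 − 177 = $70.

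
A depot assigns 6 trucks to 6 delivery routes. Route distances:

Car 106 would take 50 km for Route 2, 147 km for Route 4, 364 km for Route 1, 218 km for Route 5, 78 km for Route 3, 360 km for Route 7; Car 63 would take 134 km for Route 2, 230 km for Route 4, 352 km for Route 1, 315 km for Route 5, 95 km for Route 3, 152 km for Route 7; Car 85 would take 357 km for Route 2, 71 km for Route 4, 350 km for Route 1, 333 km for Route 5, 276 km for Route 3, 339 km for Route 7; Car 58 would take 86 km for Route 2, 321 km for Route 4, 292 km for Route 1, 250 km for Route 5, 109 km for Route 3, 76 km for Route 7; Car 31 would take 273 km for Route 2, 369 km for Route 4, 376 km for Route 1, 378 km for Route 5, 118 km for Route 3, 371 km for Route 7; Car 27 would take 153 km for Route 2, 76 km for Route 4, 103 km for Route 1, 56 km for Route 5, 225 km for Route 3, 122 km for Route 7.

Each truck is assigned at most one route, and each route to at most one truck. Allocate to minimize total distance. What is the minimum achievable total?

Optimal: Car 106→Route 5 (218 km), Car 63→Route 2 (134 km), Car 85→Route 4 (71 km), Car 58→Route 7 (76 km), Car 31→Route 3 (118 km), Car 27→Route 1 (103 km) — total 218+134+71+76+118+103 = 720 km.
Row-greedy (each truck in turn takes its cheapest remaining route) gives 724 km, worse by 4.
Checked against all permutations: 720 km is optimal.

Min total: 720 km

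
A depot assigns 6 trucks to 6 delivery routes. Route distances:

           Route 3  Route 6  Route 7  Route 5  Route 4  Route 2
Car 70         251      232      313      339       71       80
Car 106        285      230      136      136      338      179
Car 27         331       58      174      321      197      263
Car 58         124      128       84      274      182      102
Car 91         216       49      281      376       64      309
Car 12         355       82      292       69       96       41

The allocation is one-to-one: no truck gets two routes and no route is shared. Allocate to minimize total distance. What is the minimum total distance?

Optimal: Car 70→Route 2 (80 km), Car 106→Route 7 (136 km), Car 27→Route 6 (58 km), Car 58→Route 3 (124 km), Car 91→Route 4 (64 km), Car 12→Route 5 (69 km) — total 80+136+58+124+64+69 = 531 km.
Swapping Car 27↔Car 106 (Car 27→Route 7 174 km, Car 106→Route 6 230 km) adds 210.

Min total: 531 km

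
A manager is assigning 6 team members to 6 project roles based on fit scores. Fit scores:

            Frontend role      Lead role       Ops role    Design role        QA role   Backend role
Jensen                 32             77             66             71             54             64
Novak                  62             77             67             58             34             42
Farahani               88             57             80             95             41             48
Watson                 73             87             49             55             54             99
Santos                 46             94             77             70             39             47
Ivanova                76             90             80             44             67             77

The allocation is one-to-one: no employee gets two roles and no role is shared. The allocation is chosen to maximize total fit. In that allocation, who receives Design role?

Jensen receives Design role.

This is the linear assignment problem.
Optimal: Jensen→Design role (71 pts), Novak→Ops role (67 pts), Farahani→Frontend role (88 pts), Watson→Backend role (99 pts), Santos→Lead role (94 pts), Ivanova→QA role (67 pts) — total 71+67+88+99+94+67 = 486 pts.
Max-entry greedy (repeatedly take the single best remaining cell) gives 484 pts, worse by 2.
Next-best assignment: Jensen→QA role, Novak→Ops role, Farahani→Design role, Watson→Backend role, Santos→Lead role, Ivanova→Frontend role = 485 pts.
Jensen's own top role is Lead role (77 pts), but forcing Jensen→Lead role and reassigning the rest optimally gives only 477 pts — worse by 9.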